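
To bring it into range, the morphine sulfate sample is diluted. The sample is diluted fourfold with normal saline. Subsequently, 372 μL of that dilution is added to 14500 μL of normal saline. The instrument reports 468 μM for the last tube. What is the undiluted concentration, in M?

0.0748 M

Overall dilution factor = 4 × 39.98 = 160.
Original = 468 μM × 160 = 7.48 × 10⁴ μM = 0.0748 M.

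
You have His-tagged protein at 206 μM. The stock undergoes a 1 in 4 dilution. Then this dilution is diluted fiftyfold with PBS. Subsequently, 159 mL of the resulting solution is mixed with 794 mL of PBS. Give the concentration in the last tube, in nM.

172 nM

Overall dilution factor = 4 × 50 × 5.994 = 1199.
206 μM / 1199 = 0.172 μM = 172 nM.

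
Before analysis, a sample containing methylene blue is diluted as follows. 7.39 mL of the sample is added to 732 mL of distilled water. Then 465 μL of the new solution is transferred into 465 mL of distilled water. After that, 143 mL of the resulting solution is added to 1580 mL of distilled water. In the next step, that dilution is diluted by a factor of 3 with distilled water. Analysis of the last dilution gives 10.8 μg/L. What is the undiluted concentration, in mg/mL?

39.1 mg/mL

Overall dilution factor = 100.1 × 1001 × 12.05 × 3 = 3.62 × 10⁶.
Original = 10.8 μg/L × 3.62 × 10⁶ = 3.91 × 10⁷ μg/L = 39.1 mg/mL.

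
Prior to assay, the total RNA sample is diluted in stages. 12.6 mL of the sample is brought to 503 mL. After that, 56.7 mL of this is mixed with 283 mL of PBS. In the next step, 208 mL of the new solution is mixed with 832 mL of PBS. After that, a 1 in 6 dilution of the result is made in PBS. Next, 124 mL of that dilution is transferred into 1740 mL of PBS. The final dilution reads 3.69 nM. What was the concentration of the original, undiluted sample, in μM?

Overall dilution factor = 39.92 × 5.991 × 5 × 6 × 15.03 = 1.08 × 10⁵.
Original = 3.69 nM × 1.08 × 10⁵ = 3.98 × 10⁵ nM = 398 μM.

398 μM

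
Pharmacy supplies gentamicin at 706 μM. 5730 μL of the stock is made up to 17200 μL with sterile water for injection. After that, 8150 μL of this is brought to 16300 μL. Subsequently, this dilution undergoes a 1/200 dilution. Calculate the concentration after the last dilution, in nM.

Overall dilution factor = 3.002 × 2 × 200 = 1201.
706 μM / 1201 = 0.588 μM = 588 nM.

588 nM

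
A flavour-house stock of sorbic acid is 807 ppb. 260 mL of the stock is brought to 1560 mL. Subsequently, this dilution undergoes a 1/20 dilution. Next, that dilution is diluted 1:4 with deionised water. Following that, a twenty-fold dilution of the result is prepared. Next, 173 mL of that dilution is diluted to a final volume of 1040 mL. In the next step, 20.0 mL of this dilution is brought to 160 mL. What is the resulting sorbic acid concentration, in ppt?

Overall dilution factor = 6 × 20 × 4 × 20 × 6.012 × 8 = 4.62 × 10⁵.
807 ppb / 4.62 × 10⁵ = 1.75 × 10⁻³ ppb = 1.75 ppt.

1.75 ppt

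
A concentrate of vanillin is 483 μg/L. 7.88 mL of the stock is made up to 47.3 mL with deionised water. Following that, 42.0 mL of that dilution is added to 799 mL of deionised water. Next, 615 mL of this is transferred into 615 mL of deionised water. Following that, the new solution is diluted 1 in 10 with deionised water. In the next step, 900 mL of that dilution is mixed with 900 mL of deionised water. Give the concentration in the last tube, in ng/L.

100 ng/L

Overall dilution factor = 6.003 × 20.02 × 2 × 10 × 2 = 4808.
483 μg/L / 4808 = 0.100 μg/L = 100 ng/L.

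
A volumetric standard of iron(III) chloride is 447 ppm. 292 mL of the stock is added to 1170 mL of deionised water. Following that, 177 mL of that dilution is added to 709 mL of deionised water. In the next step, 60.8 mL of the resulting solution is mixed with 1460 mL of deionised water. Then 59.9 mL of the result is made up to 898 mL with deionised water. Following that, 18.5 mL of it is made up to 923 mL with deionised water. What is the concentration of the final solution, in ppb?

0.953 ppb

Overall dilution factor = 5.007 × 5.006 × 25.01 × 14.99 × 49.89 = 4.69 × 10⁵.
447 ppm / 4.69 × 10⁵ = 9.53 × 10⁻⁴ ppm = 0.953 ppb.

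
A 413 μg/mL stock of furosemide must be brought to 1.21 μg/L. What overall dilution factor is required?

3.41 × 10⁵

Factor = C₀/C_target = 413 μg/mL / 1.21 μg/L = 3.41 × 10⁵.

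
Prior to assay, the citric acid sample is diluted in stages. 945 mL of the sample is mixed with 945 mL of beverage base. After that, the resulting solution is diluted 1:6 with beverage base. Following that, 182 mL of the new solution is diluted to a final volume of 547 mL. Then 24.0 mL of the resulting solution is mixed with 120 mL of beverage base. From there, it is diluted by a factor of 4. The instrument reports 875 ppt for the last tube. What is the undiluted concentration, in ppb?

757 ppb

Overall dilution factor = 2 × 6 × 3.005 × 6 × 4 = 866.
Original = 875 ppt × 866 = 7.57 × 10⁵ ppt = 757 ppb.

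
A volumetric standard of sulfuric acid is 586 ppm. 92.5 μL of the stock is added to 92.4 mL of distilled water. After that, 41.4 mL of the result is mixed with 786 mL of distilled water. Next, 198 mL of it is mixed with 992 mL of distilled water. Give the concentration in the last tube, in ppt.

4880 ppt

Overall dilution factor = 999.9 × 19.99 × 6.010 = 1.20 × 10⁵.
586 ppm / 1.20 × 10⁵ = 4.88 × 10⁻³ ppm = 4880 ppt.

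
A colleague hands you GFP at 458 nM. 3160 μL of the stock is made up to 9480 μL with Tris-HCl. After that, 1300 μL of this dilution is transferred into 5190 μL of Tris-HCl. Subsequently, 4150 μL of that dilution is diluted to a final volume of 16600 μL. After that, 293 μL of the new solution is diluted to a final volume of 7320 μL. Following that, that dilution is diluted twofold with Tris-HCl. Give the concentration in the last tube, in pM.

Overall dilution factor = 3 × 4.992 × 4 × 24.98 × 2 = 2993.
458 nM / 2993 = 0.153 nM = 153 pM.

153 pM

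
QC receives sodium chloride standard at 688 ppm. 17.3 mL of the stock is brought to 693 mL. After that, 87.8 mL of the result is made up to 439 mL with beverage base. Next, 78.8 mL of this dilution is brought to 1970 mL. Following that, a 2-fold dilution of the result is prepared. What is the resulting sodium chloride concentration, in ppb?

Overall dilution factor = 40.06 × 5 × 25 × 2 = 1.00 × 10⁴.
688 ppm / 1.00 × 10⁴ = 0.0687 ppm = 68.7 ppb.

68.7 ppb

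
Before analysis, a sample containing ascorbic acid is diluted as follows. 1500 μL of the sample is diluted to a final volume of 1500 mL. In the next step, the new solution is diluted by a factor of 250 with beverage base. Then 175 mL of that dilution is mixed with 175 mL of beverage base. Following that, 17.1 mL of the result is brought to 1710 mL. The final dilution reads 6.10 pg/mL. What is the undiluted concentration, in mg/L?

305 mg/L

Overall dilution factor = 1000 × 250 × 2 × 100 = 5.00 × 10⁷.
Original = 6.10 pg/mL × 5.00 × 10⁷ = 3.05 × 10⁸ pg/mL = 305 mg/L.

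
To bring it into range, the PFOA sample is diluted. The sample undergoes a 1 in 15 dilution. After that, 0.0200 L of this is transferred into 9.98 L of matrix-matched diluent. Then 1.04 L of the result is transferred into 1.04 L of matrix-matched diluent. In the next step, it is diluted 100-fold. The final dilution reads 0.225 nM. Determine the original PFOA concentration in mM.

0.338 mM

Overall dilution factor = 15 × 500 × 2 × 100 = 1.50 × 10⁶.
Original = 0.225 nM × 1.50 × 10⁶ = 3.38 × 10⁵ nM = 0.338 mM.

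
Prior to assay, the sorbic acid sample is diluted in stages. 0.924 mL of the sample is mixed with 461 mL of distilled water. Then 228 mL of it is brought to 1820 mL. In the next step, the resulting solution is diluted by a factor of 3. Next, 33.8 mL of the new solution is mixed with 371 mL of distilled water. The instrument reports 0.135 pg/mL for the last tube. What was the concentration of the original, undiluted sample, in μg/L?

Overall dilution factor = 499.9 × 7.982 × 3 × 11.98 = 1.43 × 10⁵.
Original = 0.135 pg/mL × 1.43 × 10⁵ = 1.94 × 10⁴ pg/mL = 19.4 μg/L.

19.4 μg/L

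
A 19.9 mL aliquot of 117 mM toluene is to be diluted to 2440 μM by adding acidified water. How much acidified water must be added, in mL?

934 mL

2440 μM = 2.44 mM.
V₂ = C₁V₁/C₂ = 117 × 19.9 / 2.44 = 954 mL.
Diluent to add = V₂ − V₁ = 954 − 19.9 = 934 mL.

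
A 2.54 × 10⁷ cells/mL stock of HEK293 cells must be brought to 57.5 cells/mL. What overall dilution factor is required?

Factor = C₀/C_target = 2.54 × 10⁷ cells/mL / 57.5 cells/mL = 4.42 × 10⁵.

4.42 × 10⁵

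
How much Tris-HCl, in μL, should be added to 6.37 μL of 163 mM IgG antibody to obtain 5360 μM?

5360 μM = 5.36 mM.
V₂ = C₁V₁/C₂ = 163 × 6.37 / 5.36 = 194 μL.
Diluent to add = V₂ − V₁ = 194 − 6.37 = 187 μL.

187 μL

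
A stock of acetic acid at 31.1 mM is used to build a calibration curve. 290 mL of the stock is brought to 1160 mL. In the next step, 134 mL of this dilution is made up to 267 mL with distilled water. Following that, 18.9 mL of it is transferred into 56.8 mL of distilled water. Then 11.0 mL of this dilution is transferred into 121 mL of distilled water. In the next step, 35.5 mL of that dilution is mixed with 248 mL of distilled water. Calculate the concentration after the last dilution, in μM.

10.2 μM

Overall dilution factor = 4 × 1.993 × 4.005 × 12 × 7.986 = 3059.
31.1 mM / 3059 = 0.0102 mM = 10.2 μM.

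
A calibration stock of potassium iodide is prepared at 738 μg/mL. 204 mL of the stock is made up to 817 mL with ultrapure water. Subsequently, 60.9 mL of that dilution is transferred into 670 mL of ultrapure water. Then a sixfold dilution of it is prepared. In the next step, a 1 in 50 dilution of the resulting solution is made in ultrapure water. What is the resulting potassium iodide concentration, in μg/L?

Overall dilution factor = 4.005 × 12.00 × 6 × 50 = 1.44 × 10⁴.
738 μg/mL / 1.44 × 10⁴ = 0.0512 μg/mL = 51.2 μg/L.

51.2 μg/L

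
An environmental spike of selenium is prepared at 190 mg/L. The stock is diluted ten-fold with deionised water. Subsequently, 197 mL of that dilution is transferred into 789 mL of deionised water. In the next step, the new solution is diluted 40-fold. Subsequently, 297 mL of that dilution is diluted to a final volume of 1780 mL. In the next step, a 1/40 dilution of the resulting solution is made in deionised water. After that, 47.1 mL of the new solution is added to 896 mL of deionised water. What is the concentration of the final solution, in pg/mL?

19.8 pg/mL

Overall dilution factor = 10 × 5.005 × 40 × 5.993 × 40 × 20.02 = 9.61 × 10⁶.
190 mg/L / 9.61 × 10⁶ = 1.98 × 10⁻⁵ mg/L = 19.8 pg/mL.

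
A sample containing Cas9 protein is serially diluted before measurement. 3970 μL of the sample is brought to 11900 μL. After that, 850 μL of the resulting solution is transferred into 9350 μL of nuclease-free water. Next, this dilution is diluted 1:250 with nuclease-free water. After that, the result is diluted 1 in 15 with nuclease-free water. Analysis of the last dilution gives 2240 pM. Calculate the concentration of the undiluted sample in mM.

0.302 mM

Overall dilution factor = 2.997 × 12 × 250 × 15 = 1.35 × 10⁵.
Original = 2240 pM × 1.35 × 10⁵ = 3.02 × 10⁸ pM = 0.302 mM.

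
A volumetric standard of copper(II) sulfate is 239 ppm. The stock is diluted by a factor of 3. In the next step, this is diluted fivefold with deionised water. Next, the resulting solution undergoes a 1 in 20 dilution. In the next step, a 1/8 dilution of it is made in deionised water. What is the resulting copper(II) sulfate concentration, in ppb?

Overall dilution factor = 3 × 5 × 20 × 8 = 2400.
239 ppm / 2400 = 0.0996 ppm = 99.6 ppb.

99.6 ppb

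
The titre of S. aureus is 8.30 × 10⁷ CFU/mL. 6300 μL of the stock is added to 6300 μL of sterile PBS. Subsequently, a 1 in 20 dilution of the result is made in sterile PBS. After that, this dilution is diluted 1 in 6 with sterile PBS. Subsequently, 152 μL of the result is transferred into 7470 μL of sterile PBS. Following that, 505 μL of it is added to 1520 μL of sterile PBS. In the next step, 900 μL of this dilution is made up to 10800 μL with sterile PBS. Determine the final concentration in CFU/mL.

Overall dilution factor = 2 × 20 × 6 × 50.14 × 4.010 × 12 = 5.79 × 10⁵.
8.30 × 10⁷ CFU/mL / 5.79 × 10⁵ = 143 CFU/mL.

143 CFU/mL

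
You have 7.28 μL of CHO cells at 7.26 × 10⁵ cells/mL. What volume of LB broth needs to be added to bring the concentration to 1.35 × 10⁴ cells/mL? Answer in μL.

V₂ = C₁V₁/C₂ = 7.26 × 10⁵ × 7.28 / 1.35 × 10⁴ = 392 μL.
Diluent to add = V₂ − V₁ = 392 − 7.28 = 384 μL.

384 μL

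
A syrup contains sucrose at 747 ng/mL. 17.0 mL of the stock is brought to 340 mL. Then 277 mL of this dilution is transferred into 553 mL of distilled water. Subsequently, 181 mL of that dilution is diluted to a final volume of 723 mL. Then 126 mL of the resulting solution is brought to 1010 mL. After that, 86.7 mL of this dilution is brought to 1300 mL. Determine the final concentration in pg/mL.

26.0 pg/mL

Overall dilution factor = 20 × 2.996 × 3.994 × 8.016 × 14.99 = 2.88 × 10⁴.
747 ng/mL / 2.88 × 10⁴ = 0.0260 ng/mL = 26.0 pg/mL.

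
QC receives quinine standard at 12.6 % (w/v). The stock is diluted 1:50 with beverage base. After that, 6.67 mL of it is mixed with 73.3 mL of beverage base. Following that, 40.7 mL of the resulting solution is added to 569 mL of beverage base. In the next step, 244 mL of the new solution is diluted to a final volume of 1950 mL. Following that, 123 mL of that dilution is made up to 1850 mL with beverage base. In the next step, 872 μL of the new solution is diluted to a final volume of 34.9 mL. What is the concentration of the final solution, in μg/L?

2.92 μg/L

Overall dilution factor = 50 × 11.99 × 14.98 × 7.992 × 15.04 × 40.02 = 4.32 × 10⁷.
12.6 % (w/v) / 4.32 × 10⁷ = 2.92 × 10⁻⁷ % (w/v) = 2.92 μg/L.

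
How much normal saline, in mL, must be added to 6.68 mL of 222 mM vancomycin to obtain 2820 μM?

519 mL

2820 μM = 2.82 mM.
V₂ = C₁V₁/C₂ = 222 × 6.68 / 2.82 = 526 mL.
Diluent to add = V₂ − V₁ = 526 − 6.68 = 519 mL.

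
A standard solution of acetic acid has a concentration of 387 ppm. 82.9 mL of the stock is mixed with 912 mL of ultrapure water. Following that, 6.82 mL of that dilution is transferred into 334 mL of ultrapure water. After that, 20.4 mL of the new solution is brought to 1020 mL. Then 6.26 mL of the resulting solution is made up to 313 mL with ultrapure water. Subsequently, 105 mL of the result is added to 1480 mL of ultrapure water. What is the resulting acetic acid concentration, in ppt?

17.1 ppt

Overall dilution factor = 12.00 × 49.97 × 50 × 50 × 15.10 = 2.26 × 10⁷.
387 ppm / 2.26 × 10⁷ = 1.71 × 10⁻⁵ ppm = 17.1 ppt.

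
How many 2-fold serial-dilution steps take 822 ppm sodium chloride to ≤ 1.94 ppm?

Need 2ⁿ ≥ 424, so n ≥ log(424)/log(2) = 8.73.
Minimum whole steps: n = 9.

9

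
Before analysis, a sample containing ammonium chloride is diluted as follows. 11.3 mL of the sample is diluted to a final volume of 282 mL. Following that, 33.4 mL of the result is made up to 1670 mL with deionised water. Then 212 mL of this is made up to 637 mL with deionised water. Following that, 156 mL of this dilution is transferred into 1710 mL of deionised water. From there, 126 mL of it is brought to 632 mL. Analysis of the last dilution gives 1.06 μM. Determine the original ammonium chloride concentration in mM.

Overall dilution factor = 24.96 × 50 × 3.005 × 11.96 × 5.016 = 2.25 × 10⁵.
Original = 1.06 μM × 2.25 × 10⁵ = 2.38 × 10⁵ μM = 238 mM.

238 mM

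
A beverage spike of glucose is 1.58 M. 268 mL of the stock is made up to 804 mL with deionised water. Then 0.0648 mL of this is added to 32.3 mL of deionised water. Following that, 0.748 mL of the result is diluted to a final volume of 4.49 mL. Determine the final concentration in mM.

Overall dilution factor = 3 × 499.5 × 6.003 = 8994.
1.58 M / 8994 = 1.76 × 10⁻⁴ M = 0.176 mM.

0.176 mM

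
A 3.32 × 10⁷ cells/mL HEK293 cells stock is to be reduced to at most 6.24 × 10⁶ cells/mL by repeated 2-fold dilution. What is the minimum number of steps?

3

Need 2ⁿ ≥ 5.32, so n ≥ log(5.32)/log(2) = 2.41.
Minimum whole steps: n = 3.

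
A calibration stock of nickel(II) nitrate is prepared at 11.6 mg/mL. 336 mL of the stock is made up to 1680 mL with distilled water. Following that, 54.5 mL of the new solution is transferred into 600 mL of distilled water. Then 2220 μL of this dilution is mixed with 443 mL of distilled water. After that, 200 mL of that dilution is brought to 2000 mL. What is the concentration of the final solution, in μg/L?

Overall dilution factor = 5 × 12.01 × 200.5 × 10 = 1.20 × 10⁵.
11.6 mg/mL / 1.20 × 10⁵ = 9.63 × 10⁻⁵ mg/mL = 96.3 μg/L.

96.3 μg/L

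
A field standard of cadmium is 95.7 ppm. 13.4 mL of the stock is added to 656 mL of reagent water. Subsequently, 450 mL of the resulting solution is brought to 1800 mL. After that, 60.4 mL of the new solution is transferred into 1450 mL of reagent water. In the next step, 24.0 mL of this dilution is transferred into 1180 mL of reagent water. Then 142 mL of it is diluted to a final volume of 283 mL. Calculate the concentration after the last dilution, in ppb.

Overall dilution factor = 49.96 × 4 × 25.01 × 50.17 × 1.993 = 5.00 × 10⁵.
95.7 ppm / 5.00 × 10⁵ = 1.92 × 10⁻⁴ ppm = 0.192 ppb.

0.192 ppb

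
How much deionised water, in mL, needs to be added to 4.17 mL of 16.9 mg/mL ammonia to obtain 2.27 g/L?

2.27 g/L = 2.27 mg/mL.
V₂ = C₁V₁/C₂ = 16.9 × 4.17 / 2.27 = 31.0 mL.
Diluent to add = V₂ − V₁ = 31.0 − 4.17 = 26.9 mL.

26.9 mL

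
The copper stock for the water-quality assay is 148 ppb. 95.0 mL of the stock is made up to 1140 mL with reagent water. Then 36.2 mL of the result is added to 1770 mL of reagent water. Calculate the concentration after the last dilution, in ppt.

247 ppt

Overall dilution factor = 12 × 49.90 = 599.
148 ppb / 599 = 0.247 ppb = 247 ppt.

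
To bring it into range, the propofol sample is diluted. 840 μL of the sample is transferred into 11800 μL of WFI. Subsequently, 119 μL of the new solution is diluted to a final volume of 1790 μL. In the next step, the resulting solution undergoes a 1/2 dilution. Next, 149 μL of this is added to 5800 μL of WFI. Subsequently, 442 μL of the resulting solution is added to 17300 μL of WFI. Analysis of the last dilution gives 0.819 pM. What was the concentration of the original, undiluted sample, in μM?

0.594 μM

Overall dilution factor = 15.05 × 15.04 × 2 × 39.93 × 40.14 = 7.26 × 10⁵.
Original = 0.819 pM × 7.26 × 10⁵ = 5.94 × 10⁵ pM = 0.594 μM.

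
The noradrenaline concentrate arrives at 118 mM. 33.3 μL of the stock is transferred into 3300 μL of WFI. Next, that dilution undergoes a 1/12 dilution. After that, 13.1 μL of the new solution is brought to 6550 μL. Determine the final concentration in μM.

Overall dilution factor = 100.1 × 12 × 500 = 6.01 × 10⁵.
118 mM / 6.01 × 10⁵ = 1.96 × 10⁻⁴ mM = 0.196 μM.

0.196 μM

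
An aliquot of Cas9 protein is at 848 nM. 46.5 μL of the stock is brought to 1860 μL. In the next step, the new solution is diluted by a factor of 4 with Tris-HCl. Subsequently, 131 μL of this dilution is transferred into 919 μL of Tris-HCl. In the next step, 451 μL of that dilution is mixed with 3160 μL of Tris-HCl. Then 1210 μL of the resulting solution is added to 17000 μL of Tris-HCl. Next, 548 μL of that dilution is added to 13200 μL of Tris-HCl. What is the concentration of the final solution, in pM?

0.219 pM

Overall dilution factor = 40 × 4 × 8.015 × 8.007 × 15.05 × 25.09 = 3.88 × 10⁶.
848 nM / 3.88 × 10⁶ = 2.19 × 10⁻⁴ nM = 0.219 pM.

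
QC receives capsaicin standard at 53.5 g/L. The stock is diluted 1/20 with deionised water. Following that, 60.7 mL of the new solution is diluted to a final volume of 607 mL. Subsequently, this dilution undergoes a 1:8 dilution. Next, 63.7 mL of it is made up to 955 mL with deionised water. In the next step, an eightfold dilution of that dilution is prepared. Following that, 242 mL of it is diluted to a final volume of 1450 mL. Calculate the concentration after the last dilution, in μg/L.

46.5 μg/L

Overall dilution factor = 20 × 10 × 8 × 14.99 × 8 × 5.992 = 1.15 × 10⁶.
53.5 g/L / 1.15 × 10⁶ = 4.65 × 10⁻⁵ g/L = 46.5 μg/L.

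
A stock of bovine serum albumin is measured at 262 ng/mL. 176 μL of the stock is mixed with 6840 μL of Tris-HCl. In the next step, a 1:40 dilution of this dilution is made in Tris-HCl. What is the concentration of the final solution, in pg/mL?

Overall dilution factor = 39.86 × 40 = 1595.
262 ng/mL / 1595 = 0.164 ng/mL = 164 pg/mL.

164 pg/mL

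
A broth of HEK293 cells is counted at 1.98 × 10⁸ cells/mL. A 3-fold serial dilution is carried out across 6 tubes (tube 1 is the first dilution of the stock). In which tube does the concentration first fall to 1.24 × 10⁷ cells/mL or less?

tube 3

Tube n has concentration 1.98 × 10⁸ cells/mL / 3ⁿ.
Need 3ⁿ ≥ 1.98 × 10⁸ cells/mL / 1.24 × 10⁷ cells/mL = 16.0, so n ≥ 2.52.
First such tube: n = 3.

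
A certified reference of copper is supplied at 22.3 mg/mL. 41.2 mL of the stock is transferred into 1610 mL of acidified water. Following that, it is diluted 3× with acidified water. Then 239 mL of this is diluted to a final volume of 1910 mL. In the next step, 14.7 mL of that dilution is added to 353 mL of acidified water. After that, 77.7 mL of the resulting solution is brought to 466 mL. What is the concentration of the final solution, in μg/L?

Overall dilution factor = 40.08 × 3 × 7.992 × 25.01 × 5.997 = 1.44 × 10⁵.
22.3 mg/mL / 1.44 × 10⁵ = 1.55 × 10⁻⁴ mg/mL = 155 μg/L.

155 μg/L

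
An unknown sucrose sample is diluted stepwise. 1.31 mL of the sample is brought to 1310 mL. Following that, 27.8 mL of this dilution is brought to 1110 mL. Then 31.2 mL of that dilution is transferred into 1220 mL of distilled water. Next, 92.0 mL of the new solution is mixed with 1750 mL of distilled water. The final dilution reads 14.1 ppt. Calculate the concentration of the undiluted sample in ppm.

452 ppm

Overall dilution factor = 1000 × 39.93 × 40.10 × 20.02 = 3.21 × 10⁷.
Original = 14.1 ppt × 3.21 × 10⁷ = 4.52 × 10⁸ ppt = 452 ppm.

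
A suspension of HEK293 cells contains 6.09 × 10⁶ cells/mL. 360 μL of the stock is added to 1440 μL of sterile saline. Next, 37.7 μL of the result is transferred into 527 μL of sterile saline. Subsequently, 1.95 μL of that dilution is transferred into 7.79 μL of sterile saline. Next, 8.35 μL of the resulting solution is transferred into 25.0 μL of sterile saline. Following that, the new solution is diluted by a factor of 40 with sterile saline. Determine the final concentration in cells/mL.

102 cells/mL

Overall dilution factor = 5 × 14.98 × 4.995 × 3.994 × 40 = 5.98 × 10⁴.
6.09 × 10⁶ cells/mL / 5.98 × 10⁴ = 102 cells/mL.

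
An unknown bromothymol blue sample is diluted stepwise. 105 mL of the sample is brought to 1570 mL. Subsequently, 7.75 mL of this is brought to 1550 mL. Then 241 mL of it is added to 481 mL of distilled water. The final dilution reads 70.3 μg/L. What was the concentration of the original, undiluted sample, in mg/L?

630 mg/L

Overall dilution factor = 14.95 × 200 × 2.996 = 8959.
Original = 70.3 μg/L × 8959 = 6.30 × 10⁵ μg/L = 630 mg/L.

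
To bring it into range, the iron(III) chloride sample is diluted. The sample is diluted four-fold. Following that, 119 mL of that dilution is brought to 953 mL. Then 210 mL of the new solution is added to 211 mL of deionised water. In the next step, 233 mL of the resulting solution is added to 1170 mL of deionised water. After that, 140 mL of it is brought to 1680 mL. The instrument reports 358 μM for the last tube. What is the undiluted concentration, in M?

1.66 M

Overall dilution factor = 4 × 8.008 × 2.005 × 6.021 × 12 = 4640.
Original = 358 μM × 4640 = 1.66 × 10⁶ μM = 1.66 M.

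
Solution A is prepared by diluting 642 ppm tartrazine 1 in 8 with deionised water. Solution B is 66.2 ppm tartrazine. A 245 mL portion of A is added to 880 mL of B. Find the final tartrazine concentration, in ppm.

69.3 ppm

C_A = 642 ppm / 8 = 80.2 ppm.
C_mix = (C_A·V_A + C_B·V_B)/(V_A + V_B) = (80.2×245 + 66.2×880) / 1125 = 69.3 ppm.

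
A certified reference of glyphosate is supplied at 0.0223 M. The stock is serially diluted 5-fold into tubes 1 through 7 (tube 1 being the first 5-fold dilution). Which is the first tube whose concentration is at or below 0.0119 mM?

tube 5

Tube n has concentration 0.0223 M / 5ⁿ.
Need 5ⁿ ≥ 0.0223 M / 0.0119 mM = 1874, so n ≥ 4.68.
First such tube: n = 5.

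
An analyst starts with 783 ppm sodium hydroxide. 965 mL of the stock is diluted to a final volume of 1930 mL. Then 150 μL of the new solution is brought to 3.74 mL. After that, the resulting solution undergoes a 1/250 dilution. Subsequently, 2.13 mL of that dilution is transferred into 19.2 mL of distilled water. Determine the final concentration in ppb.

Overall dilution factor = 2 × 24.93 × 250 × 10.01 = 1.25 × 10⁵.
783 ppm / 1.25 × 10⁵ = 6.27 × 10⁻³ ppm = 6.27 ppb.

6.27 ppb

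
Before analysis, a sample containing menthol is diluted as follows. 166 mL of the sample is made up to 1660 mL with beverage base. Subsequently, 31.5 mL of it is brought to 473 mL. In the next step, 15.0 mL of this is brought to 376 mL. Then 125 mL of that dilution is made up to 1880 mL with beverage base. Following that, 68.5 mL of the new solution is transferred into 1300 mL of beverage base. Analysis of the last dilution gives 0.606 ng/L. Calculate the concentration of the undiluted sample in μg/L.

685 μg/L

Overall dilution factor = 10 × 15.02 × 25.07 × 15.04 × 19.98 = 1.13 × 10⁶.
Original = 0.606 ng/L × 1.13 × 10⁶ = 6.85 × 10⁵ ng/L = 685 μg/L.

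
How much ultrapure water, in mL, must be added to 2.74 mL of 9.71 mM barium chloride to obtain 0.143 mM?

183 mL

V₂ = C₁V₁/C₂ = 9.71 × 2.74 / 0.143 = 186 mL.
Diluent to add = V₂ − V₁ = 186 − 2.74 = 183 mL.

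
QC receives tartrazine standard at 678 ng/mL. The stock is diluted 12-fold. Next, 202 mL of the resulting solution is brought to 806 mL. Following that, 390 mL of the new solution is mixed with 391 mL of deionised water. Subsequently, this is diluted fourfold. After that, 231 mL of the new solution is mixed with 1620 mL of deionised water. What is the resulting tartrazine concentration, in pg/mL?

221 pg/mL

Overall dilution factor = 12 × 3.990 × 2.003 × 4 × 8.013 = 3073.
678 ng/mL / 3073 = 0.221 ng/mL = 221 pg/mL.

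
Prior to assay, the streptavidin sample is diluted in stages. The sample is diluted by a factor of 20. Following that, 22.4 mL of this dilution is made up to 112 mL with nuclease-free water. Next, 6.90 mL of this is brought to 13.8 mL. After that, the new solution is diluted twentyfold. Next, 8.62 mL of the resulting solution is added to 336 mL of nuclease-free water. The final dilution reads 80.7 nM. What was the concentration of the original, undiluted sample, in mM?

Overall dilution factor = 20 × 5 × 2 × 20 × 39.98 = 1.60 × 10⁵.
Original = 80.7 nM × 1.60 × 10⁵ = 1.29 × 10⁷ nM = 12.9 mM.

12.9 mM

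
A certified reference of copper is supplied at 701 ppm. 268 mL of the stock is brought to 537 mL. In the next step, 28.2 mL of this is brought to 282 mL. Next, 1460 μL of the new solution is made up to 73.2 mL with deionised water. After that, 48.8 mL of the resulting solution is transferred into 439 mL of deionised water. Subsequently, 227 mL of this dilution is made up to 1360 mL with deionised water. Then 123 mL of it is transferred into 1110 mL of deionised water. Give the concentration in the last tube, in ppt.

1160 ppt

Overall dilution factor = 2.004 × 10 × 50.14 × 9.996 × 5.991 × 10.02 = 6.03 × 10⁵.
701 ppm / 6.03 × 10⁵ = 1.16 × 10⁻³ ppm = 1160 ppt.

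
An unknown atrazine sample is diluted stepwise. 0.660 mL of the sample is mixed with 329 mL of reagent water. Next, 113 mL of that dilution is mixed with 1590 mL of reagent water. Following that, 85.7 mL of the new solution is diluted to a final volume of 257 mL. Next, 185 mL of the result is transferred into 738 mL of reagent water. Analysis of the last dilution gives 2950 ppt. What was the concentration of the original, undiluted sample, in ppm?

332 ppm

Overall dilution factor = 499.5 × 15.07 × 2.999 × 4.989 = 1.13 × 10⁵.
Original = 2950 ppt × 1.13 × 10⁵ = 3.32 × 10⁸ ppt = 332 ppm.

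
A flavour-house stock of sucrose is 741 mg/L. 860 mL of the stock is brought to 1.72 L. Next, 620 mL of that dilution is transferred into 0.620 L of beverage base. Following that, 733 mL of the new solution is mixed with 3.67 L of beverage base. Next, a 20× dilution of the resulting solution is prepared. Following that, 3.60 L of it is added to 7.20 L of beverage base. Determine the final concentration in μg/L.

514 μg/L

Overall dilution factor = 2 × 2 × 6.007 × 20 × 3 = 1442.
741 mg/L / 1442 = 0.514 mg/L = 514 μg/L.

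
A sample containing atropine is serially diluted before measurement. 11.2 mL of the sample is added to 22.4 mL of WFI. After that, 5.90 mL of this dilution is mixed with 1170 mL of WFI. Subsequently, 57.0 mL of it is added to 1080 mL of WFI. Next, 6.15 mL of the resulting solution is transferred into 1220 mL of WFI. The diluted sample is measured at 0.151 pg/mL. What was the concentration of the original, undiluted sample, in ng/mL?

359 ng/mL

Overall dilution factor = 3 × 199.3 × 19.95 × 199.4 = 2.38 × 10⁶.
Original = 0.151 pg/mL × 2.38 × 10⁶ = 3.59 × 10⁵ pg/mL = 359 ng/mL.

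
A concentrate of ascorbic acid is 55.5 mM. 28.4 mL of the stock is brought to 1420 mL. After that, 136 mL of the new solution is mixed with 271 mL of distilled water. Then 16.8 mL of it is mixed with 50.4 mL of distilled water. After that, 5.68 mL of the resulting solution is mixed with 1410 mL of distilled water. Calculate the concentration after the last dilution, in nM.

372 nM

Overall dilution factor = 50 × 2.993 × 4 × 249.2 = 1.49 × 10⁵.
55.5 mM / 1.49 × 10⁵ = 3.72 × 10⁻⁴ mM = 372 nM.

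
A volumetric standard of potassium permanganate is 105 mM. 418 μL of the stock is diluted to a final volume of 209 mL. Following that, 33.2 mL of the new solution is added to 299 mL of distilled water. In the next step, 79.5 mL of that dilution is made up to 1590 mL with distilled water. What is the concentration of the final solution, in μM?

Overall dilution factor = 500 × 10.01 × 20 = 1.00 × 10⁵.
105 mM / 1.00 × 10⁵ = 1.05 × 10⁻³ mM = 1.05 μM.

1.05 μM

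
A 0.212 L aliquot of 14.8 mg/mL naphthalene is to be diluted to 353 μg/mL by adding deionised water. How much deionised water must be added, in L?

8.68 L

353 μg/mL = 0.353 mg/mL.
V₂ = C₁V₁/C₂ = 14.8 × 0.212 / 0.353 = 8.89 L.
Diluent to add = V₂ − V₁ = 8.89 − 0.212 = 8.68 L.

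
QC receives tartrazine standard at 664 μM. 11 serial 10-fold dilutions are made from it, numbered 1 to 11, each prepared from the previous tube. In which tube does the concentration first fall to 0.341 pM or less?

Tube n has concentration 664 μM / 10ⁿ.
Need 10ⁿ ≥ 664 μM / 0.341 pM = 1.95 × 10⁹, so n ≥ 9.29.
First such tube: n = 10.

tube 10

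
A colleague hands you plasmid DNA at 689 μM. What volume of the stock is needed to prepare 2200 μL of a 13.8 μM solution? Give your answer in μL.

44.1 μL

V₁ = C₂V₂/C₁ = 13.8 × 2200 / 689 = 44.1 μL.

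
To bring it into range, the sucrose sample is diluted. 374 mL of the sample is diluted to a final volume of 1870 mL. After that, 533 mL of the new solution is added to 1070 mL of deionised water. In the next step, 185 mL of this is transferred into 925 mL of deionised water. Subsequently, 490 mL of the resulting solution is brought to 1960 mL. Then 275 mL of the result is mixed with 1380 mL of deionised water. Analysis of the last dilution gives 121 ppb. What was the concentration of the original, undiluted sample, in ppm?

263 ppm

Overall dilution factor = 5 × 3.008 × 6 × 4 × 6.018 = 2172.
Original = 121 ppb × 2172 = 2.63 × 10⁵ ppb = 263 ppm.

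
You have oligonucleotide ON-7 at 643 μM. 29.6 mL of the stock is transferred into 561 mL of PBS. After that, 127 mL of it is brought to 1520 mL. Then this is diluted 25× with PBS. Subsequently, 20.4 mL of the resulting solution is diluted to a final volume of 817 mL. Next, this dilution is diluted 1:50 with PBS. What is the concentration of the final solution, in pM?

53.8 pM

Overall dilution factor = 19.95 × 11.97 × 25 × 40.05 × 50 = 1.20 × 10⁷.
643 μM / 1.20 × 10⁷ = 5.38 × 10⁻⁵ μM = 53.8 pM.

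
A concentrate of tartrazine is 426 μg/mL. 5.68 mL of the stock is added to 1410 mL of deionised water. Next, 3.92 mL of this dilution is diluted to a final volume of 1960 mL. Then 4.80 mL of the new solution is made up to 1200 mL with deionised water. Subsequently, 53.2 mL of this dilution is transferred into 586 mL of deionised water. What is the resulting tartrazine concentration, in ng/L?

1.14 ng/L

Overall dilution factor = 249.2 × 500 × 250 × 12.02 = 3.74 × 10⁸.
426 μg/mL / 3.74 × 10⁸ = 1.14 × 10⁻⁶ μg/mL = 1.14 ng/L.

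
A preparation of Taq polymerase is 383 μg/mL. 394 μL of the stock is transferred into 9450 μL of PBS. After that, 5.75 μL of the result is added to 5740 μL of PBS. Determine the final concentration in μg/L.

Overall dilution factor = 24.98 × 999.3 = 2.50 × 10⁴.
383 μg/mL / 2.50 × 10⁴ = 0.0153 μg/mL = 15.3 μg/L.

15.3 μg/L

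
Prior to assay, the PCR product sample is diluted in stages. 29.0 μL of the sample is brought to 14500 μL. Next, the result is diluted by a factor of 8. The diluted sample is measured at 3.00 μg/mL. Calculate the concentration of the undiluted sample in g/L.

12.0 g/L

Overall dilution factor = 500 × 8 = 4000.
Original = 3.00 μg/mL × 4000 = 1.20 × 10⁴ μg/mL = 12.0 g/L.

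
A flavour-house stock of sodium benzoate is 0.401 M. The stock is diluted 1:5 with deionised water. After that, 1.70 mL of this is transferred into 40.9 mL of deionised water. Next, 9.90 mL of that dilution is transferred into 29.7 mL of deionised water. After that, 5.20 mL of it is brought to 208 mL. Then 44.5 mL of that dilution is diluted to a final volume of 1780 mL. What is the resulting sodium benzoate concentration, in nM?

500 nM

Overall dilution factor = 5 × 25.06 × 4 × 40 × 40 = 8.02 × 10⁵.
0.401 M / 8.02 × 10⁵ = 5.00 × 10⁻⁷ M = 500 nM.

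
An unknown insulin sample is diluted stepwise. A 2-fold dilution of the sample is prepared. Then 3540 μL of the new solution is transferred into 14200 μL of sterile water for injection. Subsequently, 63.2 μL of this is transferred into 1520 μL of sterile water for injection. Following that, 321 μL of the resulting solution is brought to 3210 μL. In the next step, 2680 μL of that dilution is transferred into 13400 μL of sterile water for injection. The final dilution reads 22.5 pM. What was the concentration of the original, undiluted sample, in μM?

0.339 μM

Overall dilution factor = 2 × 5.011 × 25.05 × 10 × 6 = 1.51 × 10⁴.
Original = 22.5 pM × 1.51 × 10⁴ = 3.39 × 10⁵ pM = 0.339 μM.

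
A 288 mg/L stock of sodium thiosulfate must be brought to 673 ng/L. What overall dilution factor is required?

4.28 × 10⁵

Factor = C₀/C_target = 288 mg/L / 673 ng/L = 4.28 × 10⁵.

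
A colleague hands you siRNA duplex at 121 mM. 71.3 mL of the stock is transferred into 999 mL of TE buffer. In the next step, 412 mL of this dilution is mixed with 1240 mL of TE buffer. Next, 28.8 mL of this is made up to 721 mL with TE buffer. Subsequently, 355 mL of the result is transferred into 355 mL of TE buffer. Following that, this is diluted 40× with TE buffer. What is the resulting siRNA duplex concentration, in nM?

Overall dilution factor = 15.01 × 4.010 × 25.03 × 2 × 40 = 1.21 × 10⁵.
121 mM / 1.21 × 10⁵ = 1.00 × 10⁻³ mM = 1000 nM.

1000 nM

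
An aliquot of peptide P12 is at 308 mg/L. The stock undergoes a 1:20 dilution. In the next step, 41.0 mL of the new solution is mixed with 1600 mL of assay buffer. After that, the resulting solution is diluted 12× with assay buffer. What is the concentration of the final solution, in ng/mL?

Overall dilution factor = 20 × 40.02 × 12 = 9606.
308 mg/L / 9606 = 0.0321 mg/L = 32.1 ng/mL.

32.1 ng/mL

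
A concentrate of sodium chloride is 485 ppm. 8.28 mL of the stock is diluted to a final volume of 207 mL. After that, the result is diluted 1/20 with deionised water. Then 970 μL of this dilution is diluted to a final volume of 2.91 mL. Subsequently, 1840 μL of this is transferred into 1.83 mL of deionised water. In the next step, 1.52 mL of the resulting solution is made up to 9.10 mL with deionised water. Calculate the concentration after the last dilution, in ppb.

27.1 ppb

Overall dilution factor = 25 × 20 × 3 × 1.995 × 5.987 = 1.79 × 10⁴.
485 ppm / 1.79 × 10⁴ = 0.0271 ppm = 27.1 ppb.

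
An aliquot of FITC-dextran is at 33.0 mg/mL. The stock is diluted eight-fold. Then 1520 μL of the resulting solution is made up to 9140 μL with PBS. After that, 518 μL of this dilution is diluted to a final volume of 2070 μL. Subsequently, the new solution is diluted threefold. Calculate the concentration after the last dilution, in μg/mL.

Overall dilution factor = 8 × 6.013 × 3.996 × 3 = 577.
33.0 mg/mL / 577 = 0.0572 mg/mL = 57.2 μg/mL.

57.2 μg/mL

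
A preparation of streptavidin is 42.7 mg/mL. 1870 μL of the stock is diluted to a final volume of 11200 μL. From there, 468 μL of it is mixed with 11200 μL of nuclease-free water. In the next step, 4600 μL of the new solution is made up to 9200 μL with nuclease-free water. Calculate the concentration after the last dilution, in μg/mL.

143 μg/mL

Overall dilution factor = 5.989 × 24.93 × 2 = 299.
42.7 mg/mL / 299 = 0.143 mg/mL = 143 μg/mL.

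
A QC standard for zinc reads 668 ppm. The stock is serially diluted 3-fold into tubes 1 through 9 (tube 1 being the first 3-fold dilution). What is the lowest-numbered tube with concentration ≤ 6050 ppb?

Tube n has concentration 668 ppm / 3ⁿ.
Need 3ⁿ ≥ 668 ppm / 6050 ppb = 110, so n ≥ 4.28.
First such tube: n = 5.

tube 5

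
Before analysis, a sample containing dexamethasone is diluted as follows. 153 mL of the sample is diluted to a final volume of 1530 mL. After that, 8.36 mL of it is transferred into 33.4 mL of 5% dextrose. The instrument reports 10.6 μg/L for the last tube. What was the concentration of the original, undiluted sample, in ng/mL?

Overall dilution factor = 10 × 4.995 = 50.0.
Original = 10.6 μg/L × 50.0 = 529 μg/L = 529 ng/mL.

529 ng/mL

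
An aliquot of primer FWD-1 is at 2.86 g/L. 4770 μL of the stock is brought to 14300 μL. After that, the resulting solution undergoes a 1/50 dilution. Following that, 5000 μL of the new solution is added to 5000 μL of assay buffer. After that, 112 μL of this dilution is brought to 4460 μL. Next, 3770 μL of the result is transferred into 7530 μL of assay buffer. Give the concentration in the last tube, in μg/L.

Overall dilution factor = 2.998 × 50 × 2 × 39.82 × 2.997 = 3.58 × 10⁴.
2.86 g/L / 3.58 × 10⁴ = 7.99 × 10⁻⁵ g/L = 79.9 μg/L.

79.9 μg/L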